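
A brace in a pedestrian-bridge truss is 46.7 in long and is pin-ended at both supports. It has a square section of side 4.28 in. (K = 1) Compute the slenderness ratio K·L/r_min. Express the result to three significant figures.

λ ≈ 37.8

I = a⁴/12 = 4.28⁴/12 = 27.96 in⁴
A = 18.32 in²;  r_min = √(I/A) = √(27.96/18.32) = 1.236 in
L_e = K·L = 1 × 46.7 = 46.70 in
λ = L_e / r_min = 46.700 / 1.236 = 37.8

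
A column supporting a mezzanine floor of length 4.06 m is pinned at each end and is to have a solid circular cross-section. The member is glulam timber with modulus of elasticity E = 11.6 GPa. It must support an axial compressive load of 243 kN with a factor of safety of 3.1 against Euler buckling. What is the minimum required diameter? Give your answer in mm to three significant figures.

d ≈ 217 mm

Required P_cr = n·P = 3.1 × 243 = 753.3 kN
L_e = K·L = 1 × 4.06 = 4.060 m
Required I = P_cr·L_e²/(π²E) = 7.533×10^5 × 4.060² / (π² × 1.16×10^10) = 1.085×10^-4 m⁴
I_req = 1.085×10^8 mm⁴
Solid circle: I = πd⁴/64  ⇒  d = (64I/π)^(1/4) = (64×1.085×10^8/π)^(1/4) = 217 mm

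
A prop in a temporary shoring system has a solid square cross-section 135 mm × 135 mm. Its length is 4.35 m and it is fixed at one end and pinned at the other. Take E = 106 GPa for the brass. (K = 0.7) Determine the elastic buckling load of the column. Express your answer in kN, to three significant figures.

P_cr ≈ 3120 kN

I = a⁴/12 = 135⁴/12 = 2.768×10^7 mm⁴
I = 2.768×10^7 mm⁴ = 2.768×10^-5 m⁴
Effective length L_e = K·L = 0.7 × 4.35 = 3.045 m
P_cr = π²EI / L_e² = π² × 106×10⁹ × 2.768×10^-5 / 3.045² = 3.123×10^6 N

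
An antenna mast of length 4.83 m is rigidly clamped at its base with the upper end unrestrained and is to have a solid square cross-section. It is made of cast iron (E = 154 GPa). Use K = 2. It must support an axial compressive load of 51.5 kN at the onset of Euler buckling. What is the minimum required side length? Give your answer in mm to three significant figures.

a ≈ 78.5 mm

L_e = K·L = 2 × 4.83 = 9.660 m
Required I = P_cr·L_e²/(π²E) = 5.150×10^4 × 9.660² / (π² × 1.54×10^11) = 3.162×10^-6 m⁴
I_req = 3.162×10^6 mm⁴
Solid square: I = a⁴/12  ⇒  a = (12I)^(1/4) = (12×3.162×10^6)^(1/4) = 78.5 mm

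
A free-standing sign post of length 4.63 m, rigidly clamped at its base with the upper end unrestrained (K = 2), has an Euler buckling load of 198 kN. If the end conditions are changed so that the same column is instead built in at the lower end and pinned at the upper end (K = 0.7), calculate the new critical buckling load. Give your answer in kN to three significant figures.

P_cr ∝ 1/K², so P_cr,new = P_cr,old × (K_old/K_new)² = 198 × (2/0.7)²
= 198 × 8.163 = 1620 kN

P_cr ≈ 1620 kN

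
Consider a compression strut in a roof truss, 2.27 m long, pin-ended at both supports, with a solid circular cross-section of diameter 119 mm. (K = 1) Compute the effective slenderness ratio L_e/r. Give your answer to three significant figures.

For a solid circle r = d/4 = 119/4 = 29.75 mm
L_e = K·L = 1 × 2.27 m = 2.270 m = 2270.0 mm
λ = L_e / r_min = 2270.0 / 29.75 = 76.3

λ ≈ 76.3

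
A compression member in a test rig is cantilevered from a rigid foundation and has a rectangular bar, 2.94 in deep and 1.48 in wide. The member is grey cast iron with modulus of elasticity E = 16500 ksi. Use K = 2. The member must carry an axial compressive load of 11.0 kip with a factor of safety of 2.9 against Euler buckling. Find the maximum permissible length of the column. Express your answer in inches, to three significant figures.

L_max ≈ 31.8 in

Buckling occurs about the weak axis: I_min = h·b³/12 with b = 1.48 in (the shorter side).
I_min = 2.94×1.48³/12 = 0.7942 in⁴
Required critical load P_cr = n·P = 2.9 × 11.0 = 31.90 kip = 3.190×10^4 lb
From P_cr = π²EI/(K·L)²:  L = (1/K)·√(π²EI/P_cr) = (1/2)·√(π²×1.65×10^7×0.7942/3.190×10^4)
L = 31.8 in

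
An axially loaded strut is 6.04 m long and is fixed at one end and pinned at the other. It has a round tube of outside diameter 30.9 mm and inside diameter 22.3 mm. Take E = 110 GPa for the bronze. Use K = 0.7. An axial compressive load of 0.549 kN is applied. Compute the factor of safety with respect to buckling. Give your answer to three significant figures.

d_o = 30.9 mm, d_i = 22.3 mm
I = π(d_o⁴ − d_i⁴)/64 = π(30.9⁴ − 22.30⁴)/64 = 3.261×10^4 mm⁴
I = 3.261×10^4 mm⁴ = 3.261×10^-8 m⁴
Effective length L_e = K·L = 0.7 × 6.04 = 4.228 m
P_cr = π²EI / L_e² = π² × 110×10⁹ × 3.261×10^-8 / 4.228² = 1.981×10^3 N
Factor of safety n = P_cr / P = 1.9806 / 0.549 = 3.61

n ≈ 3.61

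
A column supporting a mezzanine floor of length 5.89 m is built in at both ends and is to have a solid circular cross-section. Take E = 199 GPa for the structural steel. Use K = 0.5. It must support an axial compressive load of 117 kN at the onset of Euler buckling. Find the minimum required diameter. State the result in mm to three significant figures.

d ≈ 57.0 mm

L_e = K·L = 0.5 × 5.89 = 2.945 m
Required I = P_cr·L_e²/(π²E) = 1.170×10^5 × 2.945² / (π² × 1.99×10^11) = 5.167×10^-7 m⁴
I_req = 5.167×10^5 mm⁴
Solid circle: I = πd⁴/64  ⇒  d = (64I/π)^(1/4) = (64×5.167×10^5/π)^(1/4) = 57.0 mm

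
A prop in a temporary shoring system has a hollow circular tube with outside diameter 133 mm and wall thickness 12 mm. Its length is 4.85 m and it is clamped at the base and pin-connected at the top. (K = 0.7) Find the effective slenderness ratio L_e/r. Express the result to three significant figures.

λ ≈ 79.0

Inner diameter d_i = 133 − 2×12 = 109.0 mm
I = π(d_o⁴ − d_i⁴)/64 = π(133⁴ − 109.0⁴)/64 = 8.430×10^6 mm⁴
A = 4.562×10^3 mm²;  r_min = √(I/A) = √(8.430×10^6/4.562×10^3) = 42.99 mm
L_e = K·L = 0.7 × 4.85 m = 3.395 m = 3395.0 mm
λ = L_e / r_min = 3395.0 / 42.99 = 79.0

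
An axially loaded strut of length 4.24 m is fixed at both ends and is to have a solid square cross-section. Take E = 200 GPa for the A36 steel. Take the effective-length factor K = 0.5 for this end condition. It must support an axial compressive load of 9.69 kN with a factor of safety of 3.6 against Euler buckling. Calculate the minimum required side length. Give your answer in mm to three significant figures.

Required P_cr = n·P = 3.6 × 9.69 = 34.88 kN
L_e = K·L = 0.5 × 4.24 = 2.120 m
Required I = P_cr·L_e²/(π²E) = 3.488×10^4 × 2.120² / (π² × 2.00×10^11) = 7.943×10^-8 m⁴
I_req = 7.943×10^4 mm⁴
Solid square: I = a⁴/12  ⇒  a = (12I)^(1/4) = (12×7.943×10^4)^(1/4) = 31.2 mm

a ≈ 31.2 mm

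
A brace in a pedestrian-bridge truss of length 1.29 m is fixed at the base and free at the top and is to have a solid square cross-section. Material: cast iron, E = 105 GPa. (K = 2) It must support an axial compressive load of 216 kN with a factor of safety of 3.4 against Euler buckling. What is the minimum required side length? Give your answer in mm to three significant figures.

a ≈ 86.7 mm

Required P_cr = n·P = 3.4 × 216 = 734.4 kN
L_e = K·L = 2 × 1.29 = 2.580 m
Required I = P_cr·L_e²/(π²E) = 7.344×10^5 × 2.580² / (π² × 1.05×10^11) = 4.717×10^-6 m⁴
I_req = 4.717×10^6 mm⁴
Solid square: I = a⁴/12  ⇒  a = (12I)^(1/4) = (12×4.717×10^6)^(1/4) = 86.7 mm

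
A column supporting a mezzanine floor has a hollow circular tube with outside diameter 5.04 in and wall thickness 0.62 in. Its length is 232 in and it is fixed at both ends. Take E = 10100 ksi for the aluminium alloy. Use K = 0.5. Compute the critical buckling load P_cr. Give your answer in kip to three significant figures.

Inner diameter d_i = 5.04 − 2×0.62 = 3.800 in
I = π(d_o⁴ − d_i⁴)/64 = π(5.04⁴ − 3.800⁴)/64 = 21.44 in⁴
Effective length L_e = K·L = 0.5 × 232 = 116.0 in
P_cr = π²EI / L_e² = π² × 10100×10³ × 21.44 / 116.0² = 1.588×10^5 lb

P_cr ≈ 159 kip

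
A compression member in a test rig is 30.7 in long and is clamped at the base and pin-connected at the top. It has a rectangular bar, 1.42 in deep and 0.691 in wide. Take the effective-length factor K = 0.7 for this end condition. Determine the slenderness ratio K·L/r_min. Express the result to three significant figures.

Buckling occurs about the weak axis: I_min = h·b³/12 with b = 0.691 in (the shorter side).
I_min = 1.42×0.691³/12 = 3.904×10^-2 in⁴
A = 0.9812 in²;  r_min = √(I/A) = √(3.904×10^-2/0.9812) = 0.1995 in
L_e = K·L = 0.7 × 30.7 = 21.49 in
λ = L_e / r_min = 21.490 / 0.1995 = 108

λ ≈ 108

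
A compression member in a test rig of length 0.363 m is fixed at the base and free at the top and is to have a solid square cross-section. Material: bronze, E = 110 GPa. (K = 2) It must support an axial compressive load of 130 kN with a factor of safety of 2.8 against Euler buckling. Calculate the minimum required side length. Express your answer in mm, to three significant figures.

a ≈ 38.2 mm

Required P_cr = n·P = 2.8 × 130 = 364.0 kN
L_e = K·L = 2 × 0.363 = 0.7260 m
Required I = P_cr·L_e²/(π²E) = 3.640×10^5 × 0.7260² / (π² × 1.10×10^11) = 1.767×10^-7 m⁴
I_req = 1.767×10^5 mm⁴
Solid square: I = a⁴/12  ⇒  a = (12I)^(1/4) = (12×1.767×10^5)^(1/4) = 38.2 mm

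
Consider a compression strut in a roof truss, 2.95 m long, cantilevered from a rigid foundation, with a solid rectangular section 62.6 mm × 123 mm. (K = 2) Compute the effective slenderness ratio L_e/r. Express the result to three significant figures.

λ ≈ 326

For a rectangle r_min = b/√12 = 62.6/√12 = 18.07 mm
L_e = K·L = 2 × 2.95 m = 5.900 m = 5900.0 mm
λ = L_e / r_min = 5900.0 / 18.07 = 326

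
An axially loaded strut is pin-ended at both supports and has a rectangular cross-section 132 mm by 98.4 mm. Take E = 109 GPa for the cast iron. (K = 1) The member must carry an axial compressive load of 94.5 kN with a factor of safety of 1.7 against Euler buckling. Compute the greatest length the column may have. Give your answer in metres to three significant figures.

L_max ≈ 8.38 m

Buckling occurs about the weak axis: I_min = h·b³/12 with b = 98.4 mm (the shorter side).
I_min = 132×98.4³/12 = 1.048×10^7 mm⁴
I = 1.048×10^-5 m⁴
Required critical load P_cr = n·P = 1.7 × 94.5 = 160.6 kN = 1.607×10^5 N
From P_cr = π²EI/(K·L)²:  L = (1/K)·√(π²EI/P_cr) = (1/1)·√(π²×1.09×10^11×1.048×10^-5/1.607×10^5)
L = 8.38 m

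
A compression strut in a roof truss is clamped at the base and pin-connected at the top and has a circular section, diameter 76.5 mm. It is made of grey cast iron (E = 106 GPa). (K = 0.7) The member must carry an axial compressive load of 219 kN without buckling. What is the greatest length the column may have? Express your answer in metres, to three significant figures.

I = πd⁴/64 = π×76.5⁴/64 = 1.681×10^6 mm⁴
I = 1.681×10^-6 m⁴
At the buckling limit P_cr = P = 2.190×10^5 N
From P_cr = π²EI/(K·L)²:  L = (1/K)·√(π²EI/P_cr) = (1/0.7)·√(π²×1.06×10^11×1.681×10^-6/2.190×10^5)
L = 4.05 m

L_max ≈ 4.05 m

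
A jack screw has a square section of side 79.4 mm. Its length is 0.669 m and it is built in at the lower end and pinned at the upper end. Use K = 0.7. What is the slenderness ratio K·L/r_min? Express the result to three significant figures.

For a square r = a/√12 = 79.4/√12 = 22.92 mm
L_e = K·L = 0.7 × 0.669 m = 0.4683 m = 468.30 mm
λ = L_e / r_min = 468.30 / 22.92 = 20.4

λ ≈ 20.4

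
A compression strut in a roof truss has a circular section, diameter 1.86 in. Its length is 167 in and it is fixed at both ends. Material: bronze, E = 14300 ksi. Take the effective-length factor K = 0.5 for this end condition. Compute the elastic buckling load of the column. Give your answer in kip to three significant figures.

P_cr ≈ 11.9 kip

I = πd⁴/64 = π×1.86⁴/64 = 0.5875 in⁴
Effective length L_e = K·L = 0.5 × 167 = 83.50 in
P_cr = π²EI / L_e² = π² × 14300×10³ × 0.5875 / 83.50² = 1.189×10^4 lb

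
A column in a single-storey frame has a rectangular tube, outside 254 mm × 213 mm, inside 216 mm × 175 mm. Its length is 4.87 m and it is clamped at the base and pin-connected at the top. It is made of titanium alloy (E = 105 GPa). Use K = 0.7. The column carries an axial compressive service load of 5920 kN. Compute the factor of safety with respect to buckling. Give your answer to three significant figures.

Weak-axis I_min = (h_o·b_o³ − h_i·b_i³)/12 with b_o = 213, b_i = 175.0 mm (shorter outer/inner sides).
I_min = (254×213³ − 216.0×175.0³)/12 = 1.081×10^8 mm⁴
I = 1.081×10^8 mm⁴ = 1.081×10^-4 m⁴
Effective length L_e = K·L = 0.7 × 4.87 = 3.409 m
P_cr = π²EI / L_e² = π² × 105×10⁹ × 1.081×10^-4 / 3.409² = 9.638×10^6 N
Factor of safety n = P_cr / P = 9637.6 / 5920 = 1.63

n ≈ 1.63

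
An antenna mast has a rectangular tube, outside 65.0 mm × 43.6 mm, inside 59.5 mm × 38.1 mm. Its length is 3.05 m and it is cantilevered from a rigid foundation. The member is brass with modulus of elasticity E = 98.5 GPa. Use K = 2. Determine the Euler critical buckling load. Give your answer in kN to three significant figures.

Weak-axis I_min = (h_o·b_o³ − h_i·b_i³)/12 with b_o = 43.6, b_i = 38.10 mm (shorter outer/inner sides).
I_min = (65.0×43.6³ − 59.50×38.10³)/12 = 1.747×10^5 mm⁴
I = 1.747×10^5 mm⁴ = 1.747×10^-7 m⁴
Effective length L_e = K·L = 2 × 3.05 = 6.100 m
P_cr = π²EI / L_e² = π² × 98.5×10⁹ × 1.747×10^-7 / 6.100² = 4.565×10^3 N

P_cr ≈ 4.56 kN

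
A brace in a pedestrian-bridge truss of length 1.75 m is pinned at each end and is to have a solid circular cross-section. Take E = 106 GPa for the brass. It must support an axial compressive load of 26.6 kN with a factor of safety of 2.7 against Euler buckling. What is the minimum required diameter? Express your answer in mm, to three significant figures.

Required P_cr = n·P = 2.7 × 26.6 = 71.82 kN
L_e = K·L = 1 × 1.75 = 1.750 m
Required I = P_cr·L_e²/(π²E) = 7.182×10^4 × 1.750² / (π² × 1.06×10^11) = 2.102×10^-7 m⁴
I_req = 2.102×10^5 mm⁴
Solid circle: I = πd⁴/64  ⇒  d = (64I/π)^(1/4) = (64×2.102×10^5/π)^(1/4) = 45.5 mm

d ≈ 45.5 mm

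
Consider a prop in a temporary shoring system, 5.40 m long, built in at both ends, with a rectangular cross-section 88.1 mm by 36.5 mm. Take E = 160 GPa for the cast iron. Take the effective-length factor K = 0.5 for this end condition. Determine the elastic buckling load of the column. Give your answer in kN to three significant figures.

Buckling occurs about the weak axis: I_min = h·b³/12 with b = 36.5 mm (the shorter side).
I_min = 88.1×36.5³/12 = 3.570×10^5 mm⁴
I = 3.570×10^5 mm⁴ = 3.570×10^-7 m⁴
Effective length L_e = K·L = 0.5 × 5.40 = 2.700 m
P_cr = π²EI / L_e² = π² × 160×10⁹ × 3.570×10^-7 / 2.700² = 7.733×10^4 N

P_cr ≈ 77.3 kN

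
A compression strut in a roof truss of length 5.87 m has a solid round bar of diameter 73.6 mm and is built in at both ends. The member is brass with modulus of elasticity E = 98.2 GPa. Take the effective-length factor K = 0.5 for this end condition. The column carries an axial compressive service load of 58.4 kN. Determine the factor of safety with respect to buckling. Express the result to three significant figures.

I = πd⁴/64 = π×73.6⁴/64 = 1.440×10^6 mm⁴
I = 1.440×10^6 mm⁴ = 1.440×10^-6 m⁴
Effective length L_e = K·L = 0.5 × 5.87 = 2.935 m
P_cr = π²EI / L_e² = π² × 98.2×10⁹ × 1.440×10^-6 / 2.935² = 1.621×10^5 N
Factor of safety n = P_cr / P = 162.06 / 58.4 = 2.78

n ≈ 2.78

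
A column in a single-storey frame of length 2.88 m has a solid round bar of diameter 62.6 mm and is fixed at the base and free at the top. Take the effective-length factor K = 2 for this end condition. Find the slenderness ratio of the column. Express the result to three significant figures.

For a solid circle r = d/4 = 62.6/4 = 15.65 mm
L_e = K·L = 2 × 2.88 m = 5.760 m = 5760.0 mm
λ = L_e / r_min = 5760.0 / 15.65 = 368

λ ≈ 368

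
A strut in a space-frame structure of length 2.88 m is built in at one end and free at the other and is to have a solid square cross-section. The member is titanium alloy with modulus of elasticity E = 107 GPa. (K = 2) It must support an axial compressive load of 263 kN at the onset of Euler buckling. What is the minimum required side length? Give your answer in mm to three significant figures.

a ≈ 99.8 mm

L_e = K·L = 2 × 2.88 = 5.760 m
Required I = P_cr·L_e²/(π²E) = 2.630×10^5 × 5.760² / (π² × 1.07×10^11) = 8.263×10^-6 m⁴
I_req = 8.263×10^6 mm⁴
Solid square: I = a⁴/12  ⇒  a = (12I)^(1/4) = (12×8.263×10^6)^(1/4) = 99.8 mm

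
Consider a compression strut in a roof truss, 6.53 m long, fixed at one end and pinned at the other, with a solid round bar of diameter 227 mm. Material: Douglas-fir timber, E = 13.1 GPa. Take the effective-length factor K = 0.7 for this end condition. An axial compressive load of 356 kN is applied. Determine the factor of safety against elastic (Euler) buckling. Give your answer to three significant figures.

I = πd⁴/64 = π×227⁴/64 = 1.303×10^8 mm⁴
I = 1.303×10^8 mm⁴ = 1.303×10^-4 m⁴
Effective length L_e = K·L = 0.7 × 6.53 = 4.571 m
P_cr = π²EI / L_e² = π² × 13.1×10⁹ × 1.303×10^-4 / 4.571² = 8.065×10^5 N
Factor of safety n = P_cr / P = 806.53 / 356 = 2.27

n ≈ 2.27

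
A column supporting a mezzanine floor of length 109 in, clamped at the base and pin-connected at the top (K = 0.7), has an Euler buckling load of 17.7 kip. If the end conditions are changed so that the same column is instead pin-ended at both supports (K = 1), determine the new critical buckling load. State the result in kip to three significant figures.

P_cr ≈ 8.67 kip

P_cr ∝ 1/K², so P_cr,new = P_cr,old × (K_old/K_new)² = 17.7 × (0.7/1)²
= 17.7 × 0.4900 = 8.67 kip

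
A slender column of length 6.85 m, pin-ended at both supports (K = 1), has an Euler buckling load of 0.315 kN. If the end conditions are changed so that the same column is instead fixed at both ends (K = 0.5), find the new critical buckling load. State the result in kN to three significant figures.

P_cr ≈ 1.26 kN

P_cr ∝ 1/K², so P_cr,new = P_cr,old × (K_old/K_new)² = 0.315 × (1/0.5)²
= 0.315 × 4.000 = 1.26 kN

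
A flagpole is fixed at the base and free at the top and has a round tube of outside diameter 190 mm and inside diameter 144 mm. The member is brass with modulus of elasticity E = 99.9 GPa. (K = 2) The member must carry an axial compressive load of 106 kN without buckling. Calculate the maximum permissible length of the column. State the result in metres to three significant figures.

d_o = 190 mm, d_i = 144 mm
I = π(d_o⁴ − d_i⁴)/64 = π(190⁴ − 144.0⁴)/64 = 4.286×10^7 mm⁴
I = 4.286×10^-5 m⁴
At the buckling limit P_cr = P = 1.060×10^5 N
From P_cr = π²EI/(K·L)²:  L = (1/K)·√(π²EI/P_cr) = (1/2)·√(π²×9.99×10^10×4.286×10^-5/1.060×10^5)
L = 9.98 m

L_max ≈ 9.98 m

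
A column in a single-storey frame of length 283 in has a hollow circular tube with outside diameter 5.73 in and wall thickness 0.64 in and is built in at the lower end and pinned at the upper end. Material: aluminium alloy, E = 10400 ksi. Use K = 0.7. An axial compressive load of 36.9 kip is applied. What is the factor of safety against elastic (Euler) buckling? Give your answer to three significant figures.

Inner diameter d_i = 5.73 − 2×0.64 = 4.450 in
I = π(d_o⁴ − d_i⁴)/64 = π(5.73⁴ − 4.450⁴)/64 = 33.67 in⁴
Effective length L_e = K·L = 0.7 × 283 = 198.1 in
P_cr = π²EI / L_e² = π² × 10400×10³ × 33.67 / 198.1² = 8.806×10^4 lb
Factor of safety n = P_cr / P = 88.058 / 36.9 = 2.39

n ≈ 2.39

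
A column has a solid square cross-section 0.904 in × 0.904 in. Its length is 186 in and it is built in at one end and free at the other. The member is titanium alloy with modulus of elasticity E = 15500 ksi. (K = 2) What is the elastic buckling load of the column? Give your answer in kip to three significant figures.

I = a⁴/12 = 0.904⁴/12 = 5.565×10^-2 in⁴
Effective length L_e = K·L = 2 × 186 = 372.0 in
P_cr = π²EI / L_e² = π² × 15500×10³ × 5.565×10^-2 / 372.0² = 61.52 lb

P_cr ≈ 0.0615 kip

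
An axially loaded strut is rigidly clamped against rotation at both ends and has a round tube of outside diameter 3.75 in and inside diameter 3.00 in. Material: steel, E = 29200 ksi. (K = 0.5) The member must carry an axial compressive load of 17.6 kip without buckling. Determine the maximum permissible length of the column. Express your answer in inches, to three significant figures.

d_o = 3.75 in, d_i = 3.00 in
I = π(d_o⁴ − d_i⁴)/64 = π(3.75⁴ − 3.000⁴)/64 = 5.731 in⁴
At the buckling limit P_cr = P = 1.760×10^4 lb
From P_cr = π²EI/(K·L)²:  L = (1/K)·√(π²EI/P_cr) = (1/0.5)·√(π²×2.92×10^7×5.731/1.760×10^4)
L = 613 in

L_max ≈ 613 in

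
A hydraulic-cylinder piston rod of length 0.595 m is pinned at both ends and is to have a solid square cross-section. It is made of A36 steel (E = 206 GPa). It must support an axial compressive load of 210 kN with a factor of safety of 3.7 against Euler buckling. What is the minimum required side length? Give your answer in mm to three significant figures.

Required P_cr = n·P = 3.7 × 210 = 777.0 kN
L_e = K·L = 1 × 0.595 = 0.5950 m
Required I = P_cr·L_e²/(π²E) = 7.770×10^5 × 0.5950² / (π² × 2.06×10^11) = 1.353×10^-7 m⁴
I_req = 1.353×10^5 mm⁴
Solid square: I = a⁴/12  ⇒  a = (12I)^(1/4) = (12×1.353×10^5)^(1/4) = 35.7 mm

a ≈ 35.7 mm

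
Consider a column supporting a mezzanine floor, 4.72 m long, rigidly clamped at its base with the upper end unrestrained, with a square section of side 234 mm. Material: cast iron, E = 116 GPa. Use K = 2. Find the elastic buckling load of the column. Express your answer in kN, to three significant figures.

P_cr ≈ 3210 kN

I = a⁴/12 = 234⁴/12 = 2.499×10^8 mm⁴
I = 2.499×10^8 mm⁴ = 2.499×10^-4 m⁴
Effective length L_e = K·L = 2 × 4.72 = 9.440 m
P_cr = π²EI / L_e² = π² × 116×10⁹ × 2.499×10^-4 / 9.440² = 3.210×10^6 N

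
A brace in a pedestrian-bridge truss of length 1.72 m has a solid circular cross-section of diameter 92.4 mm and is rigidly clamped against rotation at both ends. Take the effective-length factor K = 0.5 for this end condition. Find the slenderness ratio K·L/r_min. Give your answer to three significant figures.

λ ≈ 37.2

For a solid circle r = d/4 = 92.4/4 = 23.10 mm
L_e = K·L = 0.5 × 1.72 m = 0.8600 m = 860.00 mm
λ = L_e / r_min = 860.00 / 23.10 = 37.2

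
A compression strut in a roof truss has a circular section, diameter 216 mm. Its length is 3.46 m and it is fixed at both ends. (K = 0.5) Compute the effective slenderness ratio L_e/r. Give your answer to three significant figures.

For a solid circle r = d/4 = 216/4 = 54.00 mm
L_e = K·L = 0.5 × 3.46 m = 1.730 m = 1730.0 mm
λ = L_e / r_min = 1730.0 / 54.00 = 32.0

λ ≈ 32.0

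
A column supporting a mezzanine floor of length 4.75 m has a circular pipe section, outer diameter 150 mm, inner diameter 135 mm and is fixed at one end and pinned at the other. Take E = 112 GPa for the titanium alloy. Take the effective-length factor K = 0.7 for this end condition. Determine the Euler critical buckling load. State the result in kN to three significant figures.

P_cr ≈ 854 kN

d_o = 150 mm, d_i = 135 mm
I = π(d_o⁴ − d_i⁴)/64 = π(150⁴ − 135.0⁴)/64 = 8.546×10^6 mm⁴
I = 8.546×10^6 mm⁴ = 8.546×10^-6 m⁴
Effective length L_e = K·L = 0.7 × 4.75 = 3.325 m
P_cr = π²EI / L_e² = π² × 112×10⁹ × 8.546×10^-6 / 3.325² = 8.545×10^5 N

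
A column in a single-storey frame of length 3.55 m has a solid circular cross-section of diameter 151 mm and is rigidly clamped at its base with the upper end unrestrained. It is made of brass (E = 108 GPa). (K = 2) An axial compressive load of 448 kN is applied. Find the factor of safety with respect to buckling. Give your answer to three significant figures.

I = πd⁴/64 = π×151⁴/64 = 2.552×10^7 mm⁴
I = 2.552×10^7 mm⁴ = 2.552×10^-5 m⁴
Effective length L_e = K·L = 2 × 3.55 = 7.100 m
P_cr = π²EI / L_e² = π² × 108×10⁹ × 2.552×10^-5 / 7.100² = 5.396×10^5 N
Factor of safety n = P_cr / P = 539.62 / 448 = 1.20

n ≈ 1.20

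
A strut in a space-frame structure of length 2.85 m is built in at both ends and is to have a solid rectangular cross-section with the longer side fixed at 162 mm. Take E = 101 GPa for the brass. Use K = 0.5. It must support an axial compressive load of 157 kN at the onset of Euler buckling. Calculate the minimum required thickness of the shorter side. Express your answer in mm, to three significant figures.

L_e = K·L = 0.5 × 2.85 = 1.425 m
Required I = P_cr·L_e²/(π²E) = 1.570×10^5 × 1.425² / (π² × 1.01×10^11) = 3.198×10^-7 m⁴
I_req = 3.198×10^5 mm⁴
Rectangle, weak axis: I_min = h·b³/12 with h = 162 mm fixed  ⇒  b = (12I/h)^(1/3) = 28.7 mm

b ≈ 28.7 mm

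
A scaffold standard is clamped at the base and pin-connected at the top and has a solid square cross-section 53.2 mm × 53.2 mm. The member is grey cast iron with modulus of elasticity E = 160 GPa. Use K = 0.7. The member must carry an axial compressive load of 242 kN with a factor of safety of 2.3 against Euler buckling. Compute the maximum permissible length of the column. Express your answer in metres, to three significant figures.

L_max ≈ 1.97 m

I = a⁴/12 = 53.2⁴/12 = 6.675×10^5 mm⁴
I = 6.675×10^-7 m⁴
Required critical load P_cr = n·P = 2.3 × 242 = 556.6 kN = 5.566×10^5 N
From P_cr = π²EI/(K·L)²:  L = (1/K)·√(π²EI/P_cr) = (1/0.7)·√(π²×1.60×10^11×6.675×10^-7/5.566×10^5)
L = 1.97 m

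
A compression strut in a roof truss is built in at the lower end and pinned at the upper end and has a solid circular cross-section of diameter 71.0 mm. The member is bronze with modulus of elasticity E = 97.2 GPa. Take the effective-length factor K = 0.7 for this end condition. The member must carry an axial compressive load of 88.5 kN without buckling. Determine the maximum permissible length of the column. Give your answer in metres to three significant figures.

L_max ≈ 5.25 m

I = πd⁴/64 = π×71.0⁴/64 = 1.247×10^6 mm⁴
I = 1.247×10^-6 m⁴
At the buckling limit P_cr = P = 8.850×10^4 N
From P_cr = π²EI/(K·L)²:  L = (1/K)·√(π²EI/P_cr) = (1/0.7)·√(π²×9.72×10^10×1.247×10^-6/8.850×10^4)
L = 5.25 m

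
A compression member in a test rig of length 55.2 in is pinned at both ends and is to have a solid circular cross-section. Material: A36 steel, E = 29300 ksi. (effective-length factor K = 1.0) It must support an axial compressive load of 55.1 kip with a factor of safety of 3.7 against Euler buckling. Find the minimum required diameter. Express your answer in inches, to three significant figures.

d ≈ 2.57 in

Required P_cr = n·P = 3.7 × 55.1 = 203.9 kip
L_e = K·L = 1 × 55.2 = 55.20 in
Required I = P_cr·L_e²/(π²E) = 2.039×10^5 × 55.20² / (π² × 2.93×10^7) = 2.148 in⁴
Solid circle: I = πd⁴/64  ⇒  d = (64I/π)^(1/4) = (64×2.148/π)^(1/4) = 2.57 in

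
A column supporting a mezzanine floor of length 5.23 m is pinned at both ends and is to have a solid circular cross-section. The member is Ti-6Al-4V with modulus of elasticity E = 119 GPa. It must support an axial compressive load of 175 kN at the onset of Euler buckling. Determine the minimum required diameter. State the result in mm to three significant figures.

d ≈ 95.5 mm

L_e = K·L = 1 × 5.23 = 5.230 m
Required I = P_cr·L_e²/(π²E) = 1.750×10^5 × 5.230² / (π² × 1.19×10^11) = 4.076×10^-6 m⁴
I_req = 4.076×10^6 mm⁴
Solid circle: I = πd⁴/64  ⇒  d = (64I/π)^(1/4) = (64×4.076×10^6/π)^(1/4) = 95.5 mm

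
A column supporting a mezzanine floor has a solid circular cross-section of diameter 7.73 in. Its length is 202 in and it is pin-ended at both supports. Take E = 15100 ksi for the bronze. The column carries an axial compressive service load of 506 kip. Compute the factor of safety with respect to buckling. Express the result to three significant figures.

I = πd⁴/64 = π×7.73⁴/64 = 175.3 in⁴
Effective length L_e = K·L = 1 × 202 = 202.0 in
P_cr = π²EI / L_e² = π² × 15100×10³ × 175.3 / 202.0² = 6.401×10^5 lb
Factor of safety n = P_cr / P = 640.12 / 506 = 1.27

n ≈ 1.27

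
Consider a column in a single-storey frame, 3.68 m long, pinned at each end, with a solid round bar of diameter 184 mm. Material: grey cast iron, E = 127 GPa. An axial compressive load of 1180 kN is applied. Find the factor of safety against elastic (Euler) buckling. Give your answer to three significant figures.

I = πd⁴/64 = π×184⁴/64 = 5.627×10^7 mm⁴
I = 5.627×10^7 mm⁴ = 5.627×10^-5 m⁴
Effective length L_e = K·L = 1 × 3.68 = 3.680 m
P_cr = π²EI / L_e² = π² × 127×10⁹ × 5.627×10^-5 / 3.680² = 5.208×10^6 N
Factor of safety n = P_cr / P = 5207.7 / 1180 = 4.41

n ≈ 4.41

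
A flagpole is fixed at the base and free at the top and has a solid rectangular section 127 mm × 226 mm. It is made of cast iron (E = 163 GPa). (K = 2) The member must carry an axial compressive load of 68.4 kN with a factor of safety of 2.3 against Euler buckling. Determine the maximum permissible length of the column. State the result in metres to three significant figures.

L_max ≈ 9.93 m

Buckling occurs about the weak axis: I_min = h·b³/12 with b = 127 mm (the shorter side).
I_min = 226×127³/12 = 3.858×10^7 mm⁴
I = 3.858×10^-5 m⁴
Required critical load P_cr = n·P = 2.3 × 68.4 = 157.3 kN = 1.573×10^5 N
From P_cr = π²EI/(K·L)²:  L = (1/K)·√(π²EI/P_cr) = (1/2)·√(π²×1.63×10^11×3.858×10^-5/1.573×10^5)
L = 9.93 m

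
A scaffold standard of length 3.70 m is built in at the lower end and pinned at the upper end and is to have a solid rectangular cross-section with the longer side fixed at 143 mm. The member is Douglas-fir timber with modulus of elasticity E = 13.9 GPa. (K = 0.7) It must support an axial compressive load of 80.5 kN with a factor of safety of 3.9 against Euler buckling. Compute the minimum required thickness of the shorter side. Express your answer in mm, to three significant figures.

b ≈ 109 mm

Required P_cr = n·P = 3.9 × 80.5 = 314.0 kN
L_e = K·L = 0.7 × 3.70 = 2.590 m
Required I = P_cr·L_e²/(π²E) = 3.139×10^5 × 2.590² / (π² × 1.39×10^10) = 1.535×10^-5 m⁴
I_req = 1.535×10^7 mm⁴
Rectangle, weak axis: I_min = h·b³/12 with h = 143 mm fixed  ⇒  b = (12I/h)^(1/3) = 109 mm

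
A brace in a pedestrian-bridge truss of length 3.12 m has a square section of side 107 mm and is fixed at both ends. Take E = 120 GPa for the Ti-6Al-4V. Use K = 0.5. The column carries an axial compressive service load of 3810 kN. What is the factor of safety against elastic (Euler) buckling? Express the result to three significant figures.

I = a⁴/12 = 107⁴/12 = 1.092×10^7 mm⁴
I = 1.092×10^7 mm⁴ = 1.092×10^-5 m⁴
Effective length L_e = K·L = 0.5 × 3.12 = 1.560 m
P_cr = π²EI / L_e² = π² × 120×10⁹ × 1.092×10^-5 / 1.560² = 5.316×10^6 N
Factor of safety n = P_cr / P = 5316.0 / 3810 = 1.40

n ≈ 1.40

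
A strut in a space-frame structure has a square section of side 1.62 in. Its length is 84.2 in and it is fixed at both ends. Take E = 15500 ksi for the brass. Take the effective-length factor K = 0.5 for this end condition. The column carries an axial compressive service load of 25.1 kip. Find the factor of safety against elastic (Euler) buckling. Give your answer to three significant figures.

I = a⁴/12 = 1.62⁴/12 = 0.5740 in⁴
Effective length L_e = K·L = 0.5 × 84.2 = 42.10 in
P_cr = π²EI / L_e² = π² × 15500×10³ × 0.5740 / 42.10² = 4.954×10^4 lb
Factor of safety n = P_cr / P = 49.539 / 25.1 = 1.97

n ≈ 1.97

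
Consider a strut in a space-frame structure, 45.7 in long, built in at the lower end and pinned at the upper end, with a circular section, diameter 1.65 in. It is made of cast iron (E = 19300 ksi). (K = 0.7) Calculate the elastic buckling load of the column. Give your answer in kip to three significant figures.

P_cr ≈ 67.7 kip

I = πd⁴/64 = π×1.65⁴/64 = 0.3638 in⁴
Effective length L_e = K·L = 0.7 × 45.7 = 31.99 in
P_cr = π²EI / L_e² = π² × 19300×10³ × 0.3638 / 31.99² = 6.772×10^4 lb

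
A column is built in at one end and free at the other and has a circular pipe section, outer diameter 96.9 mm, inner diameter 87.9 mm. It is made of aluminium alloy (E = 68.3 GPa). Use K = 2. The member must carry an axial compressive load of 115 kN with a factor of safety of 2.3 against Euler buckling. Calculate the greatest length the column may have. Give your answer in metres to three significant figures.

L_max ≈ 0.944 m

d_o = 96.9 mm, d_i = 87.9 mm
I = π(d_o⁴ − d_i⁴)/64 = π(96.9⁴ − 87.90⁴)/64 = 1.397×10^6 mm⁴
I = 1.397×10^-6 m⁴
Required critical load P_cr = n·P = 2.3 × 115 = 264.5 kN = 2.645×10^5 N
From P_cr = π²EI/(K·L)²:  L = (1/K)·√(π²EI/P_cr) = (1/2)·√(π²×6.83×10^10×1.397×10^-6/2.645×10^5)
L = 0.944 m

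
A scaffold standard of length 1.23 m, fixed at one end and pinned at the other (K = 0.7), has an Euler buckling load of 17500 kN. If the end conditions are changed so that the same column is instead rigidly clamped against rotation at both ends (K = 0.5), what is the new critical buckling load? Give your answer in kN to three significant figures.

P_cr ≈ 34300 kN

P_cr ∝ 1/K², so P_cr,new = P_cr,old × (K_old/K_new)² = 17500 × (0.7/0.5)²
= 17500 × 1.960 = 34300 kN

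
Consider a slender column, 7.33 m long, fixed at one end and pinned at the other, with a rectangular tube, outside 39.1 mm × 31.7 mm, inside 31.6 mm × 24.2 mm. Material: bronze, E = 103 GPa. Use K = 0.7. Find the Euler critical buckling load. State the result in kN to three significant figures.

Weak-axis I_min = (h_o·b_o³ − h_i·b_i³)/12 with b_o = 31.7, b_i = 24.20 mm (shorter outer/inner sides).
I_min = (39.1×31.7³ − 31.60×24.20³)/12 = 6.647×10^4 mm⁴
I = 6.647×10^4 mm⁴ = 6.647×10^-8 m⁴
Effective length L_e = K·L = 0.7 × 7.33 = 5.131 m
P_cr = π²EI / L_e² = π² × 103×10⁹ × 6.647×10^-8 / 5.131² = 2.567×10^3 N

P_cr ≈ 2.57 kN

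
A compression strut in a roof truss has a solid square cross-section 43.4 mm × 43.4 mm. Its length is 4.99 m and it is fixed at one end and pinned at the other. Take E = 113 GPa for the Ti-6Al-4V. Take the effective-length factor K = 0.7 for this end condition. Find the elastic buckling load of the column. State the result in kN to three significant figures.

P_cr ≈ 27.0 kN

I = a⁴/12 = 43.4⁴/12 = 2.956×10^5 mm⁴
I = 2.956×10^5 mm⁴ = 2.956×10^-7 m⁴
Effective length L_e = K·L = 0.7 × 4.99 = 3.493 m
P_cr = π²EI / L_e² = π² × 113×10⁹ × 2.956×10^-7 / 3.493² = 2.702×10^4 N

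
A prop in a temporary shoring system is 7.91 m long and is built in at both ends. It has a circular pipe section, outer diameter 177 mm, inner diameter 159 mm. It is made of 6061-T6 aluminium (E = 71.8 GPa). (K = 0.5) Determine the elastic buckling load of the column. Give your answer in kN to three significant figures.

d_o = 177 mm, d_i = 159 mm
I = π(d_o⁴ − d_i⁴)/64 = π(177⁴ − 159.0⁴)/64 = 1.681×10^7 mm⁴
I = 1.681×10^7 mm⁴ = 1.681×10^-5 m⁴
Effective length L_e = K·L = 0.5 × 7.91 = 3.955 m
P_cr = π²EI / L_e² = π² × 71.8×10⁹ × 1.681×10^-5 / 3.955² = 7.614×10^5 N

P_cr ≈ 761 kN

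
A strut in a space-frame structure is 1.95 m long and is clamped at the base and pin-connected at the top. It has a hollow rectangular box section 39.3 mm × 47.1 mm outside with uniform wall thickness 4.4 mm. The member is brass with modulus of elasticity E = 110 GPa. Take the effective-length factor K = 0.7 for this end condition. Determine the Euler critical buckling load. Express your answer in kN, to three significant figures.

Inner dimensions: h_i = 47.1 − 2×4.4 = 38.30 mm, b_i = 39.3 − 2×4.4 = 30.50 mm
Weak-axis I_min = (h_o·b_o³ − h_i·b_i³)/12 with b_o = 39.3, b_i = 30.50 mm (shorter outer/inner sides).
I_min = (47.1×39.3³ − 38.30×30.50³)/12 = 1.477×10^5 mm⁴
I = 1.477×10^5 mm⁴ = 1.477×10^-7 m⁴
Effective length L_e = K·L = 0.7 × 1.95 = 1.365 m
P_cr = π²EI / L_e² = π² × 110×10⁹ × 1.477×10^-7 / 1.365² = 8.605×10^4 N

P_cr ≈ 86.1 kN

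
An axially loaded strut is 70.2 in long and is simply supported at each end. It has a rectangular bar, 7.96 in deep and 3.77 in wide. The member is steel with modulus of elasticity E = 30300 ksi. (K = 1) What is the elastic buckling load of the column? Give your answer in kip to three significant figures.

P_cr ≈ 2160 kip

Buckling occurs about the weak axis: I_min = h·b³/12 with b = 3.77 in (the shorter side).
I_min = 7.96×3.77³/12 = 35.54 in⁴
Effective length L_e = K·L = 1 × 70.2 = 70.20 in
P_cr = π²EI / L_e² = π² × 30300×10³ × 35.54 / 70.20² = 2.157×10^6 lb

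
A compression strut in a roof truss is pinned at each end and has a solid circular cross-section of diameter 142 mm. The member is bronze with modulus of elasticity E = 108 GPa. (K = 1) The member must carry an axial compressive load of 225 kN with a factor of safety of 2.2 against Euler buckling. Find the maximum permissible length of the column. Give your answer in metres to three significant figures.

I = πd⁴/64 = π×142⁴/64 = 1.996×10^7 mm⁴
I = 1.996×10^-5 m⁴
Required critical load P_cr = n·P = 2.2 × 225 = 495.0 kN = 4.950×10^5 N
From P_cr = π²EI/(K·L)²:  L = (1/K)·√(π²EI/P_cr) = (1/1)·√(π²×1.08×10^11×1.996×10^-5/4.950×10^5)
L = 6.56 m

L_max ≈ 6.56 m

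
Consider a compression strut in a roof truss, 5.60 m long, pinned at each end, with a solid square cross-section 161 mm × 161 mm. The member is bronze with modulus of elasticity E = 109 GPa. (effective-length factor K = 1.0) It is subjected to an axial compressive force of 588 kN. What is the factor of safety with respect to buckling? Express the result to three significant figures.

I = a⁴/12 = 161⁴/12 = 5.599×10^7 mm⁴
I = 5.599×10^7 mm⁴ = 5.599×10^-5 m⁴
Effective length L_e = K·L = 1 × 5.60 = 5.600 m
P_cr = π²EI / L_e² = π² × 109×10⁹ × 5.599×10^-5 / 5.600² = 1.921×10^6 N
Factor of safety n = P_cr / P = 1920.8 / 588 = 3.27

n ≈ 3.27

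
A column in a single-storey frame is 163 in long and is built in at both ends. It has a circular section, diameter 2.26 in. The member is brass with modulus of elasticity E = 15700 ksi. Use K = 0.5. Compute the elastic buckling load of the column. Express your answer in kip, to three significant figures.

P_cr ≈ 29.9 kip

I = πd⁴/64 = π×2.26⁴/64 = 1.281 in⁴
Effective length L_e = K·L = 0.5 × 163 = 81.50 in
P_cr = π²EI / L_e² = π² × 15700×10³ × 1.281 / 81.50² = 2.987×10^4 lb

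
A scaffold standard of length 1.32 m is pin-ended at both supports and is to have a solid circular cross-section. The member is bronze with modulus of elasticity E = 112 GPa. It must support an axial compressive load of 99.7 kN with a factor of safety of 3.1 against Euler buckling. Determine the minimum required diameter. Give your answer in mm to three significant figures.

Required P_cr = n·P = 3.1 × 99.7 = 309.1 kN
L_e = K·L = 1 × 1.32 = 1.320 m
Required I = P_cr·L_e²/(π²E) = 3.091×10^5 × 1.320² / (π² × 1.12×10^11) = 4.872×10^-7 m⁴
I_req = 4.872×10^5 mm⁴
Solid circle: I = πd⁴/64  ⇒  d = (64I/π)^(1/4) = (64×4.872×10^5/π)^(1/4) = 56.1 mm

d ≈ 56.1 mm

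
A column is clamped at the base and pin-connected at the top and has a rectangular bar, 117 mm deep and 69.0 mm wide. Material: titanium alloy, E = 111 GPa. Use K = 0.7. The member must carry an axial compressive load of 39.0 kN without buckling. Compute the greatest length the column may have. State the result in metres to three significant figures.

L_max ≈ 13.6 m

Buckling occurs about the weak axis: I_min = h·b³/12 with b = 69.0 mm (the shorter side).
I_min = 117×69.0³/12 = 3.203×10^6 mm⁴
I = 3.203×10^-6 m⁴
At the buckling limit P_cr = P = 3.900×10^4 N
From P_cr = π²EI/(K·L)²:  L = (1/K)·√(π²EI/P_cr) = (1/0.7)·√(π²×1.11×10^11×3.203×10^-6/3.900×10^4)
L = 13.6 m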